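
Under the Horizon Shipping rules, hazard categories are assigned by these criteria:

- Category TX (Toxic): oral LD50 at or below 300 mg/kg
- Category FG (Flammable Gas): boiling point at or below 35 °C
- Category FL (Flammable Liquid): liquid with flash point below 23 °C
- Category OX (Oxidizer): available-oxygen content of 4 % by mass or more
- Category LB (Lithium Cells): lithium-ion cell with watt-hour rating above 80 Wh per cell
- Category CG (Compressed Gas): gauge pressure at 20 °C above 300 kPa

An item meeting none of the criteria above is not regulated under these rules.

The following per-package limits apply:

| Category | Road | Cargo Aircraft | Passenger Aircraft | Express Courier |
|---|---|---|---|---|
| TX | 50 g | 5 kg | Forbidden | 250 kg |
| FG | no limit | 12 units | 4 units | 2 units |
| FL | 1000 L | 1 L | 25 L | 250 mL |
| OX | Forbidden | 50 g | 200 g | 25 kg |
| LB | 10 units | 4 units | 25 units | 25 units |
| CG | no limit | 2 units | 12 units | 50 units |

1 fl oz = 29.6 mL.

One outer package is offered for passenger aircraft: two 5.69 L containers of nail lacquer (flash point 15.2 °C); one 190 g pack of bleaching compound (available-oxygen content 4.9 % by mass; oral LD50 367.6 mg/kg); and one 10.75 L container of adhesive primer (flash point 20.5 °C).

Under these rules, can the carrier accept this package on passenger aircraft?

With flash point 15.2 °C (< 23 °C), the nail lacquer falls in Category FL.
With available-oxygen content 4.9 % by mass (≥ 4 % by mass), the bleaching compound falls in Category OX.
The adhesive primer has flash point 20.5 °C, which is < 23 °C, so it is Category FL (Flammable Liquid).
Category FL net quantity: (two 5.69 L containers = 11.38 L) + 10.75 L = 22.13 L.
22.13 L ≤ 25 L (passenger aircraft limit, Category FL) — within limit.
Category OX quantity: 190 g.
190 g ≤ 200 g (passenger aircraft limit, Category OX) — within limit.
Every hazard category is within its passenger aircraft limit and no segregation rule is violated.

Yes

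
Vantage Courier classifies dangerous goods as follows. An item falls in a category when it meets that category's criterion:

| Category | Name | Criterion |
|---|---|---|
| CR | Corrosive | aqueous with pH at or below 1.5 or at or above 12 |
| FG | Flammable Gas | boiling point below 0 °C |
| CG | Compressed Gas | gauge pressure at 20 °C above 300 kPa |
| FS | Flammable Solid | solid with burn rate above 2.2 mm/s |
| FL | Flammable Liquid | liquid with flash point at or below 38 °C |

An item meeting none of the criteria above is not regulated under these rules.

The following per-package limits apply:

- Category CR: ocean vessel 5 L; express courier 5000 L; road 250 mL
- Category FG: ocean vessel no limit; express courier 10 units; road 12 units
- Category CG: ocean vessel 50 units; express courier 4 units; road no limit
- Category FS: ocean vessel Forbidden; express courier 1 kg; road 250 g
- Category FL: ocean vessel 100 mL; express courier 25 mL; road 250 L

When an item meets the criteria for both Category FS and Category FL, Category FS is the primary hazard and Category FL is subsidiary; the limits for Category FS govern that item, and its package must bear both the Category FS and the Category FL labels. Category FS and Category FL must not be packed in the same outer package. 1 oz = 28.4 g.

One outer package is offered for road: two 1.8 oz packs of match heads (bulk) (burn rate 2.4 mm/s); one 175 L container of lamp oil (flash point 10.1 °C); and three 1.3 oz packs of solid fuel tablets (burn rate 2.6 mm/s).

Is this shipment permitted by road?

Burn rate 2.4 mm/s meets the Category FS criterion (Flammable Solid), so the match heads (bulk) are Category FS.
Lamp oil: flash point 10.1 °C ≤ 38 °C → Category FL (Flammable Liquid).
Burn rate 2.6 mm/s meets the Category FS criterion (Flammable Solid), so the solid fuel tablets are Category FS.
Category FS net quantity: (two 1.8 oz packs = 102.24 g) + (three 1.3 oz packs = 110.76 g) = 213 g.
213 g ≤ 250 g (road limit, Category FS) — within limit.
Category FL quantity: 175 L.
175 L is within the road limit of 250 L for Category FL.
Category FS and Category FL may not share an outer package.

No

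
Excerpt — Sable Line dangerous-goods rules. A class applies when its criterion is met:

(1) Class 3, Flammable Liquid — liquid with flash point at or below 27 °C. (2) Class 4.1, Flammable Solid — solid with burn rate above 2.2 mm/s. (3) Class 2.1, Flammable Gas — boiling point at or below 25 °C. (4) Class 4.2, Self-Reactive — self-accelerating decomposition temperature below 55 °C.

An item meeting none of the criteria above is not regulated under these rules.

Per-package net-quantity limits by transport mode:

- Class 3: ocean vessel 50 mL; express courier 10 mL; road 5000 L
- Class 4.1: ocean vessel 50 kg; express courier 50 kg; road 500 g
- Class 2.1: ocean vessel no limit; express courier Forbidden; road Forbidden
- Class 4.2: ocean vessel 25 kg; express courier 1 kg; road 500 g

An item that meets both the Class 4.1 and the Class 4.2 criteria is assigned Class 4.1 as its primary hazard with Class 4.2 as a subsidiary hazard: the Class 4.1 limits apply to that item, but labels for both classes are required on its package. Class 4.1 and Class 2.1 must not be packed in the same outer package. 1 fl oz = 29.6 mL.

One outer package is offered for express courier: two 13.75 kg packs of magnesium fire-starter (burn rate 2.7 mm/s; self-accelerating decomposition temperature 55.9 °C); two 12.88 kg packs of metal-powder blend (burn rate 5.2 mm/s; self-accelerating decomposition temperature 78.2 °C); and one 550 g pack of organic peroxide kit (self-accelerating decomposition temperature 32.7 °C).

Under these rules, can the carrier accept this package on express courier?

No

Magnesium fire-starter: burn rate 2.7 mm/s > 2.2 mm/s → Class 4.1 (Flammable Solid).
Metal-powder blend: burn rate 5.2 mm/s > 2.2 mm/s → Class 4.1 (Flammable Solid).
The organic peroxide kit has self-accelerating decomposition temperature 32.7 °C, which is < 55 °C, so it is Class 4.2 (Self-Reactive).
Total Class 4.1: (two 13.75 kg packs = 27.5 kg) + (two 12.88 kg packs = 25.76 kg) = 53.26 kg.
53.26 kg exceeds the express courier limit of 50 kg for Class 4.1.
Class 4.2 quantity: 550 g.
550 g is within the express courier limit of 1 kg for Class 4.2.
The segregation rule (Class 4.1 with Class 2.1) does not apply to Class 4.1 with Class 4.2.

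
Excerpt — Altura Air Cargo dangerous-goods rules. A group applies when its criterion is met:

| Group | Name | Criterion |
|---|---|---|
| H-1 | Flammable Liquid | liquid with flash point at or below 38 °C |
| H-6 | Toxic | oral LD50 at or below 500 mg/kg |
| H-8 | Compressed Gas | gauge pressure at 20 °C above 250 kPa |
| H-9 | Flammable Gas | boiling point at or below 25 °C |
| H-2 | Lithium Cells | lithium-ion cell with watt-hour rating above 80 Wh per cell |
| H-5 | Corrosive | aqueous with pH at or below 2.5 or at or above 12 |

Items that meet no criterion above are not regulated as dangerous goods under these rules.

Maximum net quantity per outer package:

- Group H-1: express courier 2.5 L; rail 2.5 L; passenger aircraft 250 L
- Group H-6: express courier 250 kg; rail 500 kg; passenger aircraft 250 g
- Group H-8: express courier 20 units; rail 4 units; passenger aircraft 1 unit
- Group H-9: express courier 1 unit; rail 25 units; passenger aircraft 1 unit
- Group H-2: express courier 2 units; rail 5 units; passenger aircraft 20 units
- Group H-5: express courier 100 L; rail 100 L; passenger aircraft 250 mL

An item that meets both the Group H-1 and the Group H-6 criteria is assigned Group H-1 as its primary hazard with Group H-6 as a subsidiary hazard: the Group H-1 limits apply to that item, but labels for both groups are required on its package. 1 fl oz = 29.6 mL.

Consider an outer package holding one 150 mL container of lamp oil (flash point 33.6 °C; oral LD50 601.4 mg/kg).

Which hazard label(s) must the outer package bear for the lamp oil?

Group H-1

The lamp oil has flash point 33.6 °C, which is ≤ 38 °C, so it is Group H-1 (Flammable Liquid).
Only the Group H-1 label is required.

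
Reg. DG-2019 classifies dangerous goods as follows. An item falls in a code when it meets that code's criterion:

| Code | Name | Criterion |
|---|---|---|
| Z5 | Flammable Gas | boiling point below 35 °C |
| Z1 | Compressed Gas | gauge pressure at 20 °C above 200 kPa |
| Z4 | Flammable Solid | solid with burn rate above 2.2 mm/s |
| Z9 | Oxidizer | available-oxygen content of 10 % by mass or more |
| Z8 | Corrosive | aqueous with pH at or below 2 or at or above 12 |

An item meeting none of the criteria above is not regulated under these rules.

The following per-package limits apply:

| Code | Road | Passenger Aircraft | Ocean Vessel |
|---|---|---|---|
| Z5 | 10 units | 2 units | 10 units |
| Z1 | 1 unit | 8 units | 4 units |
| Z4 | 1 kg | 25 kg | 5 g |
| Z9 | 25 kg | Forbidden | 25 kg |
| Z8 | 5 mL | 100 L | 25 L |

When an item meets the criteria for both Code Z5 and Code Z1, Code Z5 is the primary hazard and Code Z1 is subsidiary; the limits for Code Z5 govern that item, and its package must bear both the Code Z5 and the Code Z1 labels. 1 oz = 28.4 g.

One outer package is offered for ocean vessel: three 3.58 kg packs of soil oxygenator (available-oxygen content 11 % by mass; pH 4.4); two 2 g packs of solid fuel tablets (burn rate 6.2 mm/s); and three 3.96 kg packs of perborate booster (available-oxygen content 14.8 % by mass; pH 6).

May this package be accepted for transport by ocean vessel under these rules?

Yes

With available-oxygen content 11 % by mass (≥ 10 % by mass), the soil oxygenator falls in Code Z9.
With burn rate 6.2 mm/s (> 2.2 mm/s), the solid fuel tablets fall in Code Z4.
With available-oxygen content 14.8 % by mass (≥ 10 % by mass), the perborate booster falls in Code Z9.
Code Z4 quantity: two 2 g packs = 4 g.
4 g is within the ocean vessel limit of 5 g for Code Z4.
Code Z9 net quantity: (three 3.58 kg packs = 10.74 kg) + (three 3.96 kg packs = 11.88 kg) = 22.62 kg.
22.62 kg ≤ 25 kg (ocean vessel limit, Code Z9) — within limit.
Every hazard code is within its ocean vessel limit and no segregation rule is violated.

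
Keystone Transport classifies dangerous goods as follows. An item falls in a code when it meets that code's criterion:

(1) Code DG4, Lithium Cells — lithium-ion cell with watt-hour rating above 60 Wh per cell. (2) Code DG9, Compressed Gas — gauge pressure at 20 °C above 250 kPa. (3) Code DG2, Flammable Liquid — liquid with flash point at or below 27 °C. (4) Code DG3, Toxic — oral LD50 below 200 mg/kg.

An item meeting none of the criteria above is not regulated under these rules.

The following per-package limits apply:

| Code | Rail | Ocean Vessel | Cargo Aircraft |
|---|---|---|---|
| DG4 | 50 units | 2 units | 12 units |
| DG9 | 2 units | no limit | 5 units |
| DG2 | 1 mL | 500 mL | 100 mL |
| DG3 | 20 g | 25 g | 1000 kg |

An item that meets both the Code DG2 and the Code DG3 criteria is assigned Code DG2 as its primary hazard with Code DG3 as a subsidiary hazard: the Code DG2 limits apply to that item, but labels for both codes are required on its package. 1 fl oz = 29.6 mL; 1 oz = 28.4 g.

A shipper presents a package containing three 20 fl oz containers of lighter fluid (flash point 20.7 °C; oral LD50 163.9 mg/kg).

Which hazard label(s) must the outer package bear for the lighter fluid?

Lighter fluid: flash point 20.7 °C ≤ 27 °C → Code DG2 (Flammable Liquid).
The lighter fluid has oral LD50 163.9 mg/kg, which is < 200 mg/kg, so it is Code DG3 (Toxic).
By the precedence rule Code DG2 is primary and Code DG3 is subsidiary, and that rule requires both labels on the package.

Code DG2 and DG3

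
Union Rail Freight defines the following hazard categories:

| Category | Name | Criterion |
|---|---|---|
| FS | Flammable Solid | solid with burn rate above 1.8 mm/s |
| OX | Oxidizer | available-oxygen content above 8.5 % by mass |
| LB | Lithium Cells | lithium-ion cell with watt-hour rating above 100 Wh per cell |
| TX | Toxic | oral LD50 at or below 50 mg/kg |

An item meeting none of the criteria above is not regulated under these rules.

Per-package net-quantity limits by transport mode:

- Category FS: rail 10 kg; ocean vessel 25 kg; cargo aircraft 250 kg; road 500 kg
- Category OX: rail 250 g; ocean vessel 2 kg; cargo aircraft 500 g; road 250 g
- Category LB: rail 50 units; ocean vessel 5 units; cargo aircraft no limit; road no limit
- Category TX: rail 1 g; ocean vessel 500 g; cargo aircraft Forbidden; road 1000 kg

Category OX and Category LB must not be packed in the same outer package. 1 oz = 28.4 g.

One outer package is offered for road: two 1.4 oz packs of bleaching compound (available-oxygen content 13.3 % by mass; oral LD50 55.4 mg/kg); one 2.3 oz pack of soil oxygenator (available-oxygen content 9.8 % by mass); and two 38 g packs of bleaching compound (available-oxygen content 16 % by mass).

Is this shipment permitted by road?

Yes

Bleaching compound: available-oxygen content 13.3 % by mass > 8.5 % by mass → Category OX (Oxidizer).
With available-oxygen content 9.8 % by mass (> 8.5 % by mass), the soil oxygenator falls in Category OX.
Bleaching compound: available-oxygen content 16 % by mass > 8.5 % by mass → Category OX (Oxidizer).
Total Category OX: (two 1.4 oz packs = 79.52 g) + (one 2.3 oz pack = 65.32 g) + (two 38 g packs = 76 g) = 220.84 g.
220.84 g is within the road limit of 250 g for Category OX.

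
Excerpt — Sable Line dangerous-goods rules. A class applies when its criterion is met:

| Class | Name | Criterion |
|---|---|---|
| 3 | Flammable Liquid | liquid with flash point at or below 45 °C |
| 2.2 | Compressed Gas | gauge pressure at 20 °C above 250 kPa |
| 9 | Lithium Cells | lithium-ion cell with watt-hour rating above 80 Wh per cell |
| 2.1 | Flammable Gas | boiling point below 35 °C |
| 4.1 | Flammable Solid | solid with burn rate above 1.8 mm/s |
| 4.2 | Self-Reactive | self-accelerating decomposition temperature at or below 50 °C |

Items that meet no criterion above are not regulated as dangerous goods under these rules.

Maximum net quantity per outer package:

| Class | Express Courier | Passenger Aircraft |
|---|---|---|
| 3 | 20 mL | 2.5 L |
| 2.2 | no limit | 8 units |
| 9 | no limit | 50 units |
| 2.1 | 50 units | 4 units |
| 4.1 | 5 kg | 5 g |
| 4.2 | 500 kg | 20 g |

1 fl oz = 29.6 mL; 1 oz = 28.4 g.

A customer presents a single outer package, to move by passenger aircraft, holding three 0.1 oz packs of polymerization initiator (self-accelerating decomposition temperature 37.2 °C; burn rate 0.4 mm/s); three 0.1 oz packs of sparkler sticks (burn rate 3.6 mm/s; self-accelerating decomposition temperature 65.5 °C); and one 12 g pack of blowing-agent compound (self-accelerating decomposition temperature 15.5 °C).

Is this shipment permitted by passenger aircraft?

Polymerization initiator: self-accelerating decomposition temperature 37.2 °C ≤ 50 °C → Class 4.2 (Self-Reactive).
Sparkler sticks: burn rate 3.6 mm/s > 1.8 mm/s → Class 4.1 (Flammable Solid).
The blowing-agent compound has self-accelerating decomposition temperature 15.5 °C, which is ≤ 50 °C, so it is Class 4.2 (Self-Reactive).
Class 4.1 quantity: three 0.1 oz packs = 8.52 g.
8.52 g exceeds the passenger aircraft limit of 5 g for Class 4.1.
Class 4.2 net quantity: (three 0.1 oz packs = 8.52 g) + 12 g = 20.52 g.
20.52 g > 20 g (passenger aircraft limit, Class 4.2) — over the limit.

No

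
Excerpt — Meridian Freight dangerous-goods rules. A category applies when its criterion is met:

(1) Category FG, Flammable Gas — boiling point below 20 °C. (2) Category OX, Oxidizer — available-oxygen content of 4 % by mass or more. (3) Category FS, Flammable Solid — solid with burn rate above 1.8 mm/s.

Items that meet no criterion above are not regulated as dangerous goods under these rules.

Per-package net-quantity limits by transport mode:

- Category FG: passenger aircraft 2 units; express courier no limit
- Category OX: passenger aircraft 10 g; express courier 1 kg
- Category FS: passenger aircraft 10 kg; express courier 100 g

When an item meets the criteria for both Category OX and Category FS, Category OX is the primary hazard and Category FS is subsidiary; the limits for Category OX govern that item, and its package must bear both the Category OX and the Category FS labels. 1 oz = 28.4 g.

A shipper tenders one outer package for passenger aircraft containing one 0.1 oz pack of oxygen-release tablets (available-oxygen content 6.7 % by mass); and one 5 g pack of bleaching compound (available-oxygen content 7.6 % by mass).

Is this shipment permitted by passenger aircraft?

Yes

Oxygen-release tablets: available-oxygen content 6.7 % by mass ≥ 4 % by mass → Category OX (Oxidizer).
With available-oxygen content 7.6 % by mass (≥ 4 % by mass), the bleaching compound falls in Category OX.
Total Category OX: (one 0.1 oz pack = 2.84 g) + 5 g = 7.84 g.
7.84 g ≤ 10 g (passenger aircraft limit, Category OX) — within limit.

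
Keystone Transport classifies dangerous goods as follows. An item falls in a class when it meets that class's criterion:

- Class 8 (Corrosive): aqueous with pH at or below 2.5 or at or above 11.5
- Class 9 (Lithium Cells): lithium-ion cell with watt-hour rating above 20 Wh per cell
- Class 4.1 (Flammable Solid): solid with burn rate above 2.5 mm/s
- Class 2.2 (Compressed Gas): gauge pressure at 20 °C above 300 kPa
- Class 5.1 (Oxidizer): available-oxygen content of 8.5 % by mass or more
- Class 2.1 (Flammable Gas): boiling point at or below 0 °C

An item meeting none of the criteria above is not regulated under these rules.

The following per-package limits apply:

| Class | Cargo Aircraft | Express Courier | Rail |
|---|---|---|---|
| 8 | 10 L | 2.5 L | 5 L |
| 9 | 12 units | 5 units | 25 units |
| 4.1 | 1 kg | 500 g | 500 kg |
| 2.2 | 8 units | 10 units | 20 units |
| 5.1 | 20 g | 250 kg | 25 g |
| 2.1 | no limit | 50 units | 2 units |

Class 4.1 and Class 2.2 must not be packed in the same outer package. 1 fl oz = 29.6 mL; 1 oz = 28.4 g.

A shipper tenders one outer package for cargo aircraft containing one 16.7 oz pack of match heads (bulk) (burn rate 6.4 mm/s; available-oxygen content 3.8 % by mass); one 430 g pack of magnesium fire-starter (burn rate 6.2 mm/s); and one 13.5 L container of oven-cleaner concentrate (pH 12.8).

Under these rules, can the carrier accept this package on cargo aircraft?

No

The match heads (bulk) have burn rate 6.4 mm/s, which is > 2.5 mm/s, so they are Class 4.1 (Flammable Solid).
Magnesium fire-starter: burn rate 6.2 mm/s > 2.5 mm/s → Class 4.1 (Flammable Solid).
With pH 12.8 (≥ 11.5), the oven-cleaner concentrate falls in Class 8.
Class 8 quantity: 13.5 L.
That exceeds the Class 8 cargo aircraft limit of 10 L.
Total Class 4.1: (one 16.7 oz pack = 474.28 g) + 430 g = 904.28 g.
904.28 g is within the cargo aircraft limit of 1 kg for Class 4.1.
The segregation rule (Class 4.1 with Class 2.2) does not apply to Class 8 with Class 4.1.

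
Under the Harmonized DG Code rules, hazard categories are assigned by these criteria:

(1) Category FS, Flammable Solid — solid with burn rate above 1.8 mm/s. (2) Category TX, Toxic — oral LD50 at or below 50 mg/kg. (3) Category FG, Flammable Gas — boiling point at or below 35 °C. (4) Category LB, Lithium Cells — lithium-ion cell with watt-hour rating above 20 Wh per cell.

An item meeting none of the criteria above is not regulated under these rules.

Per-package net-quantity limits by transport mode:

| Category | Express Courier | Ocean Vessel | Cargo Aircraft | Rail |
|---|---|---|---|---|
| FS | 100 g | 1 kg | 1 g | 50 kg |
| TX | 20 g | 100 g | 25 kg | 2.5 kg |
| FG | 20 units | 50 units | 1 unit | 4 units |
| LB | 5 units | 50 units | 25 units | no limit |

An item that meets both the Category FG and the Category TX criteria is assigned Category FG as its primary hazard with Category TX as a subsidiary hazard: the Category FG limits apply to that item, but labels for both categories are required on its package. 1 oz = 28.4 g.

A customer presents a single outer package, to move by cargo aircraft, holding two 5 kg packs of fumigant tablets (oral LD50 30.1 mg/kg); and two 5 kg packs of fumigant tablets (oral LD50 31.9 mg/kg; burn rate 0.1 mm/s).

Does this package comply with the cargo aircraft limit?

Fumigant tablets: oral LD50 30.1 mg/kg ≤ 50 mg/kg → Category TX (Toxic).
Oral LD50 31.9 mg/kg meets the Category TX criterion (Toxic), so the fumigant tablets are Category TX.
Category TX net quantity: (two 5 kg packs = 10 kg) + (two 5 kg packs = 10 kg) = 20 kg.
20 kg is within the cargo aircraft limit of 25 kg for Category TX.

Yes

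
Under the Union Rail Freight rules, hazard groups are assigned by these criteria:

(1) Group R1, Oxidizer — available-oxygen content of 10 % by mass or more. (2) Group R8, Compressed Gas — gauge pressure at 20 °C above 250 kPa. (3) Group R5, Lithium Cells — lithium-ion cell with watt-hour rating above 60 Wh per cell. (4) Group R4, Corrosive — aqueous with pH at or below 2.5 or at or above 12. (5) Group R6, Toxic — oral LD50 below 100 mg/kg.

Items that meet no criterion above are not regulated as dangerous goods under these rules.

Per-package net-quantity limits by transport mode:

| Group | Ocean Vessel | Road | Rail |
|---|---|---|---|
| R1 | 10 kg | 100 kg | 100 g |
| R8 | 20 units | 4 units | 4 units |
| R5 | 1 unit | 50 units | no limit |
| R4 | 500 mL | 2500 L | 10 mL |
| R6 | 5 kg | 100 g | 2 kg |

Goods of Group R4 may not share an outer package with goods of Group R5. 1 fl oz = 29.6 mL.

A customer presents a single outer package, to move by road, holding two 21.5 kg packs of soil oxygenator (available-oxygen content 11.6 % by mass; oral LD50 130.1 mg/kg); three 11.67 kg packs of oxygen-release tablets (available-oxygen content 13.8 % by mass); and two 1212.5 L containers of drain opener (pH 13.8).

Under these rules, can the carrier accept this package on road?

Yes

Soil oxygenator: available-oxygen content 11.6 % by mass ≥ 10 % by mass → Group R1 (Oxidizer).
Available-oxygen content 13.8 % by mass meets the Group R1 criterion (Oxidizer), so the oxygen-release tablets are Group R1.
With pH 13.8 (≥ 12), the drain opener falls in Group R4.
Group R4 quantity: two 1212.5 L containers = 2425 L.
2425 L ≤ 2500 L (road limit, Group R4) — within limit.
Group R1 net quantity: (two 21.5 kg packs = 43 kg) + (three 11.67 kg packs = 35.01 kg) = 78.01 kg.
78.01 kg ≤ 100 kg (road limit, Group R1) — within limit.
The segregation rule (Group R4 with Group R5) does not apply to Group R4 with Group R1.
Every hazard group is within its road limit and no segregation rule is violated.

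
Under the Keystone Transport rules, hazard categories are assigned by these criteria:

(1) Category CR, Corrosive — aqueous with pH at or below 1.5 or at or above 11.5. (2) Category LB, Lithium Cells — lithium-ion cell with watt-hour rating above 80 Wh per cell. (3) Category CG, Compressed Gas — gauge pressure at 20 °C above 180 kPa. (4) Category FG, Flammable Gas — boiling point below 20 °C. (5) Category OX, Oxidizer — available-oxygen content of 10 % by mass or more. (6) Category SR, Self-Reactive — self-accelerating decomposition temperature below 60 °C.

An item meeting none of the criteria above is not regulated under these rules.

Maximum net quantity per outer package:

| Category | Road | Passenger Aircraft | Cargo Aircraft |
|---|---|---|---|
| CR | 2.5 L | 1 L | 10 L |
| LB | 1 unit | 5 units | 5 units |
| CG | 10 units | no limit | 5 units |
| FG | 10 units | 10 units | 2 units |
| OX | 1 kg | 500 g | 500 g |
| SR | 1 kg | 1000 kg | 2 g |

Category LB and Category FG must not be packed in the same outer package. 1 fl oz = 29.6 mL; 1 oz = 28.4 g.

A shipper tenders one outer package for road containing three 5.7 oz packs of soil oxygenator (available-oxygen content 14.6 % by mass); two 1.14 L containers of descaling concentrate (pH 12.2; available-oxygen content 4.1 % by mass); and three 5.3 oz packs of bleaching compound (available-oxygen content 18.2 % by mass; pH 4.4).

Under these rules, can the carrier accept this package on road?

Yes

With available-oxygen content 14.6 % by mass (≥ 10 % by mass), the soil oxygenator falls in Category OX.
The descaling concentrate has pH 12.2, which is ≥ 11.5, so it is Category CR (Corrosive).
The bleaching compound has available-oxygen content 18.2 % by mass, which is ≥ 10 % by mass, so it is Category OX (Oxidizer).
Category OX net quantity: (three 5.7 oz packs = 485.64 g) + (three 5.3 oz packs = 451.56 g) = 937.2 g.
That is within the Category OX road limit of 1 kg.
Category CR quantity: two 1.14 L containers = 2.28 L.
2.28 L is within the road limit of 2.5 L for Category CR.
The segregation rule (Category LB with Category FG) does not apply to Category OX with Category CR.
Every hazard category is within its road limit and no segregation rule is violated.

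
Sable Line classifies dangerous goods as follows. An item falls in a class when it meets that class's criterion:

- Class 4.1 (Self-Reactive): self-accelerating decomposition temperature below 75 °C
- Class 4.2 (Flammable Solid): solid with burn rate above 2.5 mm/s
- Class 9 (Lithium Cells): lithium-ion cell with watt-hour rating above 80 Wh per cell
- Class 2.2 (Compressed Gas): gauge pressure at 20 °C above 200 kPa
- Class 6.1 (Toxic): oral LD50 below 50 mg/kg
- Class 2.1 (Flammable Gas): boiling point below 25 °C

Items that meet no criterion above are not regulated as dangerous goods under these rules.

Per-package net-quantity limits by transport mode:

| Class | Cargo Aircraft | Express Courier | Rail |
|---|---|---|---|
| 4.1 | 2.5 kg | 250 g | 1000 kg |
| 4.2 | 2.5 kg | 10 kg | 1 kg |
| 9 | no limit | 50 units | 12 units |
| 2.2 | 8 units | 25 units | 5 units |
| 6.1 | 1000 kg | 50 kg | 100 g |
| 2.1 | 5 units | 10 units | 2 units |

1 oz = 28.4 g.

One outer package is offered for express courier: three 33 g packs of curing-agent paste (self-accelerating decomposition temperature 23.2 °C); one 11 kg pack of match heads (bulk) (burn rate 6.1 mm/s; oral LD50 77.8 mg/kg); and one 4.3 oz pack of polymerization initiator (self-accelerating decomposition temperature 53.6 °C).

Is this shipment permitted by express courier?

No

Curing-agent paste: self-accelerating decomposition temperature 23.2 °C < 75 °C → Class 4.1 (Self-Reactive).
The match heads (bulk) have burn rate 6.1 mm/s, which is > 2.5 mm/s, so they are Class 4.2 (Flammable Solid).
The polymerization initiator has self-accelerating decomposition temperature 53.6 °C, which is < 75 °C, so it is Class 4.1 (Self-Reactive).
Total Class 4.1: (three 33 g packs = 99 g) + (one 4.3 oz pack = 122.12 g) = 221.12 g.
221.12 g is within the express courier limit of 250 g for Class 4.1.
Class 4.2 quantity: 11 kg.
That exceeds the Class 4.2 express courier limit of 10 kg.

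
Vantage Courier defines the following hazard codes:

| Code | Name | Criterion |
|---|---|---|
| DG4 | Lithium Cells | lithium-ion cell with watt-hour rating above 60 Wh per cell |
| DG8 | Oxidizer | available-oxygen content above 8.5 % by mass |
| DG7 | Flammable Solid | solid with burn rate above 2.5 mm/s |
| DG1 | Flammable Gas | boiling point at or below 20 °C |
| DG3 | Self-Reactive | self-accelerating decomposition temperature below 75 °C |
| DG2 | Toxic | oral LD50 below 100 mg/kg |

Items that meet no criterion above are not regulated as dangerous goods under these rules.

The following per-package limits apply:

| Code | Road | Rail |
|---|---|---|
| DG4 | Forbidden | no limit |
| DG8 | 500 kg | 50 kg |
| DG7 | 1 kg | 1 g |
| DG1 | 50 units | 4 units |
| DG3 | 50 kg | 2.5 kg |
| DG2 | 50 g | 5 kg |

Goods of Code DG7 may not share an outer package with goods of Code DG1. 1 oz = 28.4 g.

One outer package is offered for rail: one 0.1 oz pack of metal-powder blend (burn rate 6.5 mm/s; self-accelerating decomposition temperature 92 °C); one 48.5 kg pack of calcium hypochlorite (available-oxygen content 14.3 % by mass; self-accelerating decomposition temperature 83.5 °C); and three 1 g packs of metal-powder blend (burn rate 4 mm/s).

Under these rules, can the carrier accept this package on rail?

No

The metal-powder blend has burn rate 6.5 mm/s, which is > 2.5 mm/s, so it is Code DG7 (Flammable Solid).
With available-oxygen content 14.3 % by mass (> 8.5 % by mass), the calcium hypochlorite falls in Code DG8.
Burn rate 4 mm/s meets the Code DG7 criterion (Flammable Solid), so the metal-powder blend is Code DG7.
Total Code DG7: (one 0.1 oz pack = 2.84 g) + (three 1 g packs = 3 g) = 5.84 g.
5.84 g exceeds the rail limit of 1 g for Code DG7.
Code DG8 quantity: 48.5 kg.
48.5 kg is within the rail limit of 50 kg for Code DG8.
The segregation rule (Code DG7 with Code DG1) does not apply to Code DG7 with Code DG8.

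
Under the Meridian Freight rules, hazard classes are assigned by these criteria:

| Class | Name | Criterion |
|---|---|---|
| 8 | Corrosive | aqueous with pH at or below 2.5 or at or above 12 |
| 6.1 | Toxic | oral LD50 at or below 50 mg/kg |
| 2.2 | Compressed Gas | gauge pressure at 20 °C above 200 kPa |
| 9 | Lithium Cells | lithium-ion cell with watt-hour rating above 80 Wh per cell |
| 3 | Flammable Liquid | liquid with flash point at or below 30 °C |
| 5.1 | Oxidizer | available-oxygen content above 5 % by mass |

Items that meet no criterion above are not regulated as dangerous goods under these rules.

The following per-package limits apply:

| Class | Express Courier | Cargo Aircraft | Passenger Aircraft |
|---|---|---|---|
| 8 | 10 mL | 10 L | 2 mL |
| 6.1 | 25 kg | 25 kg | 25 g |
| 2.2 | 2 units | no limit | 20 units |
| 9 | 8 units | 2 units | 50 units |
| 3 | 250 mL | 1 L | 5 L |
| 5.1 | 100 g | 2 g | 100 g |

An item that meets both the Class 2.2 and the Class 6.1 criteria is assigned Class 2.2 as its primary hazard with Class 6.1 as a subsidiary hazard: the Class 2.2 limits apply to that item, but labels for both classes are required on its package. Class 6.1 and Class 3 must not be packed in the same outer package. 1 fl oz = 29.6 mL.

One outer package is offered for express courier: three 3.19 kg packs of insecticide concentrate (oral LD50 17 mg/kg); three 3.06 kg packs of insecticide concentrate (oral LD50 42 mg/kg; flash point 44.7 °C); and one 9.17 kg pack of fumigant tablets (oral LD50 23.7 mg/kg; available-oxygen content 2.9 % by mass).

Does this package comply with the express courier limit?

No

Insecticide concentrate: oral LD50 17 mg/kg ≤ 50 mg/kg → Class 6.1 (Toxic).
With oral LD50 42 mg/kg (≤ 50 mg/kg), the insecticide concentrate falls in Class 6.1.
Fumigant tablets: oral LD50 23.7 mg/kg ≤ 50 mg/kg → Class 6.1 (Toxic).
Total Class 6.1: (three 3.19 kg packs = 9.57 kg) + (three 3.06 kg packs = 9.18 kg) + 9.17 kg = 27.92 kg.
27.92 kg > 25 kg (express courier limit, Class 6.1) — over the limit.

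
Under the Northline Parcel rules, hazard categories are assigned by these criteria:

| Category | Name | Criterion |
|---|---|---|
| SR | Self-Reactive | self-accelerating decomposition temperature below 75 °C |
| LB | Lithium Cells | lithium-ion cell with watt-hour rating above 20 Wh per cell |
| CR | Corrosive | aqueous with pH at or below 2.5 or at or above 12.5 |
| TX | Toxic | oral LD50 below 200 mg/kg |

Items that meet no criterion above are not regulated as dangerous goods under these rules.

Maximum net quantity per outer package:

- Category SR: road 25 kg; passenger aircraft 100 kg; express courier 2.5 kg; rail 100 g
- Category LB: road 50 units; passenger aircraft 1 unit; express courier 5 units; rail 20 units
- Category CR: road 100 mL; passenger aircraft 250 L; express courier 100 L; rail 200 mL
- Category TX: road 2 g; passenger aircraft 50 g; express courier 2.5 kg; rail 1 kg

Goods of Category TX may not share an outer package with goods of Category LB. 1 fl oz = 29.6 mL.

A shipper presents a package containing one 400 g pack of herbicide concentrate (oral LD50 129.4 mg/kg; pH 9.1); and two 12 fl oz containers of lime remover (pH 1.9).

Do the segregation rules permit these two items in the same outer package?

With oral LD50 129.4 mg/kg (< 200 mg/kg), the herbicide concentrate falls in Category TX.
With pH 1.9 (≤ 2.5), the lime remover falls in Category CR.
No segregation rule bars Category TX with Category CR.

Yes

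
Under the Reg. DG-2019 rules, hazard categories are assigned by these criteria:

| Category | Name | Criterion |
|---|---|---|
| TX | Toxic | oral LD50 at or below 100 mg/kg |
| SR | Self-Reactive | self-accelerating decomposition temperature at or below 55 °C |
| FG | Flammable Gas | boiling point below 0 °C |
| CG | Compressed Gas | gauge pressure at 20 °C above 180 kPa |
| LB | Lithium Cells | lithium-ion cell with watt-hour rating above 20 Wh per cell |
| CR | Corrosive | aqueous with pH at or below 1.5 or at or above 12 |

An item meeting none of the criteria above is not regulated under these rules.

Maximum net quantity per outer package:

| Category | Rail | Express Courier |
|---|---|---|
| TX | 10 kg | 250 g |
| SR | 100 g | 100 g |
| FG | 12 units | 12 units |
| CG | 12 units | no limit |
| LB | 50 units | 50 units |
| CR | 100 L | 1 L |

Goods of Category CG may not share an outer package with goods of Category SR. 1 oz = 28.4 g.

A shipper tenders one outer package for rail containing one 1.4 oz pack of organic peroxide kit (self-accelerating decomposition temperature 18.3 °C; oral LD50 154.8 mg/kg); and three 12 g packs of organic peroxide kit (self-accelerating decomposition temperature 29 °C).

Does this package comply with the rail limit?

The organic peroxide kit has self-accelerating decomposition temperature 18.3 °C, which is ≤ 55 °C, so it is Category SR (Self-Reactive).
With self-accelerating decomposition temperature 29 °C (≤ 55 °C), the organic peroxide kit falls in Category SR.
Category SR net quantity: (one 1.4 oz pack = 39.76 g) + (three 12 g packs = 36 g) = 75.76 g.
That is within the Category SR rail limit of 100 g.

Yes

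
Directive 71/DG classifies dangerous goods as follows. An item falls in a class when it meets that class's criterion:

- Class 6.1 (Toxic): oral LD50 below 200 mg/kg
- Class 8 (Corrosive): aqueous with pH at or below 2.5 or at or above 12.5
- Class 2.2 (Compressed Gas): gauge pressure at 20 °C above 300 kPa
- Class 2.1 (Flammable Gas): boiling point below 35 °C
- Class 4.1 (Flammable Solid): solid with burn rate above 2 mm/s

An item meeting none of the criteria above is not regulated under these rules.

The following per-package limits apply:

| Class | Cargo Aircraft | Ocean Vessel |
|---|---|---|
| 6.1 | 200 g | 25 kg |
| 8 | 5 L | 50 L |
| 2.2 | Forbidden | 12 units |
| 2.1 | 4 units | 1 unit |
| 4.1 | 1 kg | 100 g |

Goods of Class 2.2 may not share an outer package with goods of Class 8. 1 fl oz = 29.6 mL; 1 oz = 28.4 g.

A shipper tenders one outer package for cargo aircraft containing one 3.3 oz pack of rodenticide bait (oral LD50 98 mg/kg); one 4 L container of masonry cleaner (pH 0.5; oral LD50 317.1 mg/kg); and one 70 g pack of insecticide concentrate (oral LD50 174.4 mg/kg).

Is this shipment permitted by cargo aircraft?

Yes

The rodenticide bait has oral LD50 98 mg/kg, which is < 200 mg/kg, so it is Class 6.1 (Toxic).
The masonry cleaner has pH 0.5, which is ≤ 2.5, so it is Class 8 (Corrosive).
Oral LD50 174.4 mg/kg meets the Class 6.1 criterion (Toxic), so the insecticide concentrate is Class 6.1.
Class 8 quantity: 4 L.
That is within the Class 8 cargo aircraft limit of 5 L.
Class 6.1 net quantity: (one 3.3 oz pack = 93.72 g) + 70 g = 163.72 g.
163.72 g ≤ 200 g (cargo aircraft limit, Class 6.1) — within limit.
The segregation rule (Class 2.2 with Class 8) does not apply to Class 8 with Class 6.1.
Every hazard class is within its cargo aircraft limit and no segregation rule is violated.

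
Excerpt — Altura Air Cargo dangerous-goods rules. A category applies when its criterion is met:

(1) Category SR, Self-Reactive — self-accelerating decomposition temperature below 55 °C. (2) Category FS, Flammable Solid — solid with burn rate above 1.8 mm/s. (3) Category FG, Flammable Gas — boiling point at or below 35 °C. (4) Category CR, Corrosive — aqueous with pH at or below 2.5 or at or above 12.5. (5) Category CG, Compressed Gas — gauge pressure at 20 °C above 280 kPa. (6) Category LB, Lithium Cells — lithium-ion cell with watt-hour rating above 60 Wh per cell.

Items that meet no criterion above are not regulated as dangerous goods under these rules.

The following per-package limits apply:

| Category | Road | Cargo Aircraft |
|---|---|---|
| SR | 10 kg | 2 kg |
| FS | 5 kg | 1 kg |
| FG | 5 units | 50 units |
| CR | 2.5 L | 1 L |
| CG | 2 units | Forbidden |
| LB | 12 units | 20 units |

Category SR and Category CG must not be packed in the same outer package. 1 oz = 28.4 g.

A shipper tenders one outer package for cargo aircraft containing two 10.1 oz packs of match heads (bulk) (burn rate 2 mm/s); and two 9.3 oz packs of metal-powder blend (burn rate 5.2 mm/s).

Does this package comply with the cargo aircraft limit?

No

Match heads (bulk): burn rate 2 mm/s > 1.8 mm/s → Category FS (Flammable Solid).
Burn rate 5.2 mm/s meets the Category FS criterion (Flammable Solid), so the metal-powder blend is Category FS.
Category FS net quantity: (two 10.1 oz packs = 573.68 g) + (two 9.3 oz packs = 528.24 g) = 1101.92 g.
That exceeds the Category FS cargo aircraft limit of 1 kg.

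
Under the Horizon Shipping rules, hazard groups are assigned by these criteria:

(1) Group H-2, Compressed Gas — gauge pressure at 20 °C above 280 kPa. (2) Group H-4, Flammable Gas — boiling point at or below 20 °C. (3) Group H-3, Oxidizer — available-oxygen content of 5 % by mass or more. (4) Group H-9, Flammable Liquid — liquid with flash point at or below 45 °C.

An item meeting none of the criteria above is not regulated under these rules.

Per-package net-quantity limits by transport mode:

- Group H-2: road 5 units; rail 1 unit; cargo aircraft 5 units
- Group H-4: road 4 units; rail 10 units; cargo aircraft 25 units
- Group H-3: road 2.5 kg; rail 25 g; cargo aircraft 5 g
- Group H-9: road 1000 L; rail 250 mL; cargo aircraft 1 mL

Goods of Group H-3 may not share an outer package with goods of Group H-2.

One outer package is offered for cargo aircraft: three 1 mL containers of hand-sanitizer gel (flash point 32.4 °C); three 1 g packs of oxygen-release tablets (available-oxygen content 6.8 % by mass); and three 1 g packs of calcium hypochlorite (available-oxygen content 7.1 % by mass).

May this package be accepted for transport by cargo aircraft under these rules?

Hand-sanitizer gel: flash point 32.4 °C ≤ 45 °C → Group H-9 (Flammable Liquid).
With available-oxygen content 6.8 % by mass (≥ 5 % by mass), the oxygen-release tablets fall in Group H-3.
Calcium hypochlorite: available-oxygen content 7.1 % by mass ≥ 5 % by mass → Group H-3 (Oxidizer).
Total Group H-3: (three 1 g packs = 3 g) + (three 1 g packs = 3 g) = 6 g.
That exceeds the Group H-3 cargo aircraft limit of 5 g.
Group H-9 quantity: three 1 mL containers = 3 mL.
That exceeds the Group H-9 cargo aircraft limit of 1 mL.
The segregation rule (Group H-3 with Group H-2) does not apply to Group H-3 with Group H-9.

No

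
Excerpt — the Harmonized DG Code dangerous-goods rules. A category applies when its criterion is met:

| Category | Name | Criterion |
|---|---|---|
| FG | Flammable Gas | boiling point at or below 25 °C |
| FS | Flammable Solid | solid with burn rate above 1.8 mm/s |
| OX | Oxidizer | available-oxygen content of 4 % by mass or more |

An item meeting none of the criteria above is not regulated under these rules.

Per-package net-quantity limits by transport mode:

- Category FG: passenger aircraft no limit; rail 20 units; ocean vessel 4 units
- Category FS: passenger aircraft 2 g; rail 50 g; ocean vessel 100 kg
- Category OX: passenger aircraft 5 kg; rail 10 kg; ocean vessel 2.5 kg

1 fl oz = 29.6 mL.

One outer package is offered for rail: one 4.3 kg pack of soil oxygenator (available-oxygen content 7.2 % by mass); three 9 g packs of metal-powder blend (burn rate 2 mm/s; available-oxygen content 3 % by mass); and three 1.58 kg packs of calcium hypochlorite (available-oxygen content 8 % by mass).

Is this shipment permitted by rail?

Soil oxygenator: available-oxygen content 7.2 % by mass ≥ 4 % by mass → Category OX (Oxidizer).
With burn rate 2 mm/s (> 1.8 mm/s), the metal-powder blend falls in Category FS.
The calcium hypochlorite has available-oxygen content 8 % by mass, which is ≥ 4 % by mass, so it is Category OX (Oxidizer).
Category OX net quantity: 4.3 kg + (three 1.58 kg packs = 4.74 kg) = 9.04 kg.
9.04 kg is within the rail limit of 10 kg for Category OX.
Category FS quantity: three 9 g packs = 27 g.
That is within the Category FS rail limit of 50 g.
Every hazard category is within its rail limit and no segregation rule is violated.

Yes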